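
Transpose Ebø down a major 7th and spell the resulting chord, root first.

Transposed root: Eb → Fb (major 7th down). So we spell Fb half-diminished seventh:
Root: Fb
Minor 3rd (3rd): Abb
Diminished 5th (5th): Cbb
Minor 7th (7th): Ebb

Fb – Abb – Cbb – Ebb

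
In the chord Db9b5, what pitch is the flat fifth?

Root of Db9b5 = Db. The 5th is a diminished 5th: Db up a diminished 5th → Abb.

Abb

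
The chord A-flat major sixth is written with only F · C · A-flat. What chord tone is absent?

E-flat

A-flat major sixth = A-flat, C, E-flat, F. The voicing lacks the 5th (perfect 5th), E-flat.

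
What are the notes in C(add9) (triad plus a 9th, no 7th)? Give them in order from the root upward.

C  E  G  D

C(add9): added-ninth on C.
C — root
E — major 3rd
G — perfect 5th
D — major 9th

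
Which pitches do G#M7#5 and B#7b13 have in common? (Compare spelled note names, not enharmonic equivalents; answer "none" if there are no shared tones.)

G#, B#, D##, F##

G#M7#5 = G#, B#, D##, F##.
B#7b13 = B#, D##, F##, A#, G#.
Shared: G#, B#, D##, F##.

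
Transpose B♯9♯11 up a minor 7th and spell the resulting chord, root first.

A#, C##, E#, G#, B#, D##

A minor 7th up from B# is A#, so the new chord is A# dominant ninth sharp eleven.
root → A#
3rd (major 3rd) → C##
5th (perfect 5th) → E#
7th (minor 7th) → G#
9th (major 9th) → B#
11th (augmented 11th) → D##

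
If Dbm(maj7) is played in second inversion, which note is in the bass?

Ab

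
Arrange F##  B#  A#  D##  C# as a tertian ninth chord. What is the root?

B#

Arranged so that each adjacent pair is a third by letter name: B# – D## – F## – A# – C#.
The bottom of that stack, B#, is the root (this is B# dominant seventh flat nine).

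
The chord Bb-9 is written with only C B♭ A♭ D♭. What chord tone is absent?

Bb-9 = B♭, D♭, F, A♭, C. The voicing lacks the 5th (perfect 5th), F.

F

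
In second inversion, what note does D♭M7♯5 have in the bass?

A

D♭M7♯5 in root position is Db–F–A–C.
Second inversion places the fifth in the bass, which is A.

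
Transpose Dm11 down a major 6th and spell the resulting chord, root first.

Transposed root: D → F (major 6th down). So we spell F minor eleventh:
F — root
Ab — minor 3rd
C — perfect 5th
Eb — minor 7th
G — major 9th
Bb — perfect 11th

F, Ab, C, Eb, G, Bb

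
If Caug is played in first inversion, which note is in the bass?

Caug = C–E–G#. First inversion → third in the bass = E.

E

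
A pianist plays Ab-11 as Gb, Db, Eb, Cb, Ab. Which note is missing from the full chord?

The full Ab-11 chord is Ab, Cb, Eb, Gb, Bb, Db.
Comparing with the voicing, the major 9th (9th) — Bb — is absent.

Bb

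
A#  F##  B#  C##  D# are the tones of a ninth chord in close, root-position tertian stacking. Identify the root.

Arranged so that each adjacent pair is a third by letter name: B# – D# – F## – A# – C##.
The bottom of that stack, B#, is the root (this is B# minor ninth).

B#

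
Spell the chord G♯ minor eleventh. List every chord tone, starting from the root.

Root G-sharp, quality minor eleventh:
- root: G-sharp
- minor 3rd: B
- perfect 5th: D-sharp
- minor 7th: F-sharp
- major 9th: A-sharp
- perfect 11th: C-sharp

G-sharp – B – D-sharp – F-sharp – A-sharp – C-sharp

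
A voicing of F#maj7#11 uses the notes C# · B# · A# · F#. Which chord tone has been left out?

E#

The full F#maj7#11 chord is F#, A#, C#, E#, B#.
Comparing with the voicing, the major 7th (7th) — E# — is absent.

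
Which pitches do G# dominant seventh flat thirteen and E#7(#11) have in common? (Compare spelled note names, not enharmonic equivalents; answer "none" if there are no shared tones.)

B#  D#

G# dominant seventh flat thirteen = G#, B#, D#, F#, E.
E#7(#11) = E#, G##, B#, D#, A##.
Shared: B#, D#.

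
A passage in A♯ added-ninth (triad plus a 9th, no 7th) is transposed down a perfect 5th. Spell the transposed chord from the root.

Transposed root: A-sharp → D-sharp (perfect 5th down). So we spell D-sharp added-ninth:
- root: D-sharp
- major 3rd: F-double-sharp
- perfect 5th: A-sharp
- major 9th: E-sharp

D-sharp  F-double-sharp  A-sharp  E-sharp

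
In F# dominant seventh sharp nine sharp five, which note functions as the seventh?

Root of F# dominant seventh sharp nine sharp five = F-sharp. The 7th is a minor 7th: F-sharp up a minor 7th → E.

E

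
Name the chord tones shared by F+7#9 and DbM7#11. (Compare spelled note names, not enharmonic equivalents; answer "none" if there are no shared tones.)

F

F+7#9 = F, A, C#, Eb, G#.
DbM7#11 = Db, F, Ab, C, G.
Shared: F.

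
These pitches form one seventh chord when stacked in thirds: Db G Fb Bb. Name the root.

G

Stacking in thirds gives G – Bb – Db – Fb, so G is the root — G diminished seventh.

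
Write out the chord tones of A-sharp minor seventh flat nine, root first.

A#, C#, E#, G#, B

A-sharp minor seventh flat nine is a minor seventh flat nine built on A#.
Root: A#
Minor 3rd (3rd): C#
Perfect 5th (5th): E#
Minor 7th (7th): G#
Minor 9th (9th): B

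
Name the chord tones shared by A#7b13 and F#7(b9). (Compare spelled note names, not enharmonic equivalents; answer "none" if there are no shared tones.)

A#7b13 = A#, C##, E#, G#, F#.
F#7(b9) = F#, A#, C#, E, G.
Shared: A#, F#.

A# F#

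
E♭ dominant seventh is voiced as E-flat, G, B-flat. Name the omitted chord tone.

D-flat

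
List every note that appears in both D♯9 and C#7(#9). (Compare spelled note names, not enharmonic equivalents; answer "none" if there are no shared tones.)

C♯ E♯

D♯9 = D♯, F𝄪, A♯, C♯, E♯.
C#7(#9) = C♯, E♯, G♯, B, D𝄪.
Shared: C♯, E♯.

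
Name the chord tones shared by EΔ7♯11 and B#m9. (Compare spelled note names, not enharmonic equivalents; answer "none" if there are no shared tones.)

EΔ7♯11 = E, G♯, B, D♯, A♯.
B#m9 = B♯, D♯, F𝄪, A♯, C𝄪.
Shared: D♯, A♯.

D♯ A♯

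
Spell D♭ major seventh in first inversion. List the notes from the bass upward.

F, Ab, C, Db

In root position, D♭ major seventh is Db–F–Ab–C.
First inversion puts the third (F) in the bass.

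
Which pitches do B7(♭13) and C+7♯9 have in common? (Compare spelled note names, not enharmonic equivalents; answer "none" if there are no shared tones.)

D#

B7(♭13): B D# F# A G
C+7♯9: C E G# Bb D#
Common to both → D#.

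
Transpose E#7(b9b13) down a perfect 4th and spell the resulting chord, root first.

B#, D##, F##, A#, C#, G#

A perfect 4th down from E# is B#, so the new chord is B# dominant seventh flat nine flat thirteen.
Root: B#
Major 3rd (3rd): D##
Perfect 5th (5th): F##
Minor 7th (7th): A#
Minor 9th (9th): C#
Minor 13th (13th): G#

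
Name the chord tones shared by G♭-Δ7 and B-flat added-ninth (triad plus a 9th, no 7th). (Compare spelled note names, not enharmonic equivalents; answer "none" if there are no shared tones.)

G♭-Δ7 = G♭, B𝄫, D♭, F.
B-flat added-ninth = B♭, D, F, C.
Shared: F.

F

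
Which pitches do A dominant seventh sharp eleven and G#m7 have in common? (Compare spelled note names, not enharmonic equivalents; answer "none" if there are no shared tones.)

A dominant seventh sharp eleven = A, C#, E, G, D#.
G#m7 = G#, B, D#, F#.
Shared: D#.

D#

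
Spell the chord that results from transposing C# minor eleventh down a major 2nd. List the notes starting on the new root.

B, D, F-sharp, A, C-sharp, E

A major 2nd down from C-sharp is B, so the new chord is B minor eleventh.
Root: B
Minor 3rd (3rd): D
Perfect 5th (5th): F-sharp
Minor 7th (7th): A
Major 9th (9th): C-sharp
Perfect 11th (11th): E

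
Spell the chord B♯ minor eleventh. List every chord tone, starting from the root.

B# D# F## A# C## E#

B♯ minor eleventh is a minor eleventh built on B#.
root → B#
3rd (minor 3rd) → D#
5th (perfect 5th) → F##
7th (minor 7th) → A#
9th (major 9th) → C##
11th (perfect 11th) → E#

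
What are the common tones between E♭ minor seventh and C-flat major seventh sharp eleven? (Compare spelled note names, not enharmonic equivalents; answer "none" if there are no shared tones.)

Eb – Gb – Bb

E♭ minor seventh: Eb Gb Bb Db
C-flat major seventh sharp eleven: Cb Eb Gb Bb F
Common to both → Eb, Gb, Bb.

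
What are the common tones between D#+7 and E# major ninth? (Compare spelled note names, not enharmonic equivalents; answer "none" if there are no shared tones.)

F##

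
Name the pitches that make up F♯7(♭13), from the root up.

F♯7(♭13): dominant seventh flat thirteen on F#.
F# — root
A# — major 3rd
C# — perfect 5th
E — minor 7th
D — minor 13th

F# A# C# E D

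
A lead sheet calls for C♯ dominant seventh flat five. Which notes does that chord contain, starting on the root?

C#, E#, G, B

C♯ dominant seventh flat five: dominant seventh flat five on C#.
root → C#
3rd (major 3rd) → E#
5th (diminished 5th) → G
7th (minor 7th) → B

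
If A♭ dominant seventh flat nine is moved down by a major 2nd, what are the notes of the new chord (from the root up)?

G-flat – B-flat – D-flat – F-flat – A-double-flat

A major 2nd down from A-flat is G-flat, so the new chord is G-flat dominant seventh flat nine.
- root: G-flat
- major 3rd: B-flat
- perfect 5th: D-flat
- minor 7th: F-flat
- minor 9th: A-double-flat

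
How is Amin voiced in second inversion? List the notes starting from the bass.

E  A  C

In root position, Amin is A–C–E.
Second inversion puts the fifth (E) in the bass.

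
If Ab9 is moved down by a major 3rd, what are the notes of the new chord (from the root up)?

Transposed root: A♭ → F♭ (major 3rd down). So we spell F♭ dominant ninth:
- root: F♭
- major 3rd: A♭
- perfect 5th: C♭
- minor 7th: E𝄫
- major 9th: G♭

F♭, A♭, C♭, E𝄫, G♭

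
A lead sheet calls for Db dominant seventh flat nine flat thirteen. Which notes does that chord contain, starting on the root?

Db, F, Ab, Cb, Ebb, Bbb

Db dominant seventh flat nine flat thirteen: dominant seventh flat nine flat thirteen on Db.
Db — root
F — major 3rd
Ab — perfect 5th
Cb — minor 7th
Ebb — minor 9th
Bbb — minor 13th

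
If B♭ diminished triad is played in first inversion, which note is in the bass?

B♭ diminished triad in root position is Bb–Db–Fb.
First inversion places the third in the bass, which is Db.

Db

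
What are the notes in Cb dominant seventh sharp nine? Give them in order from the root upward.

C-flat – E-flat – G-flat – B-double-flat – D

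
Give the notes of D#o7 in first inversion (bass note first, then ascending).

D#o7 = D♯–F♯–A–C; first inversion → third (F♯) lowest.

F♯, A, C, D♯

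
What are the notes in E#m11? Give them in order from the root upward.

E#m11: minor eleventh on E#.
Root: E#
Minor 3rd (3rd): G#
Perfect 5th (5th): B#
Minor 7th (7th): D#
Major 9th (9th): F##
Perfect 11th (11th): A#

E# – G# – B# – D# – F## – A#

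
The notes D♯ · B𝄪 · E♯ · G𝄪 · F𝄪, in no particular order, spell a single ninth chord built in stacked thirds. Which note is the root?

E♯

Arranged so that each adjacent pair is a third by letter name: E♯ – G𝄪 – B𝄪 – D♯ – F𝄪.
The bottom of that stack, E♯, is the root (this is E♯ dominant ninth sharp five).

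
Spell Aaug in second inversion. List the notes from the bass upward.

In root position, Aaug is A–C#–E#.
Second inversion puts the fifth (E#) in the bass.

E# – A – C#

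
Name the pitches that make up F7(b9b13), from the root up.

F7(b9b13): dominant seventh flat nine flat thirteen on F.
- root: F
- major 3rd: A
- perfect 5th: C
- minor 7th: Eb
- minor 9th: Gb
- minor 13th: Db

F  A  C  Eb  Gb  Db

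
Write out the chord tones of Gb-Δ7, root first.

Gb-Δ7: minor-major seventh on G♭.
Root: G♭
Minor 3rd (3rd): B𝄫
Perfect 5th (5th): D♭
Major 7th (7th): F

G♭  B𝄫  D♭  F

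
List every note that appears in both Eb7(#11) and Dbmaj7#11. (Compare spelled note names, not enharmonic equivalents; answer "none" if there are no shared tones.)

Eb7(#11): E♭ G B♭ D♭ A
Dbmaj7#11: D♭ F A♭ C G
Common to both → G, D♭.

G  D♭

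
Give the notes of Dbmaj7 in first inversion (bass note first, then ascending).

Dbmaj7 = Db–F–Ab–C; first inversion → third (F) lowest.

F  Ab  C  Db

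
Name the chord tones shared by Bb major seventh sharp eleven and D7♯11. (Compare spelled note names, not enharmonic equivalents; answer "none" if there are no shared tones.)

D, A

Bb major seventh sharp eleven = Bb, D, F, A, E.
D7♯11 = D, F#, A, C, G#.
Shared: D, A.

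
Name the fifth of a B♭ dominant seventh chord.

Root of B♭ dominant seventh = B-flat. The 5th is a perfect 5th: B-flat up a perfect 5th → F.

F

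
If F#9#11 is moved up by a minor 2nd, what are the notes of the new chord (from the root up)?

Transposed root: F# → G (minor 2nd up). So we spell G dominant ninth sharp eleven:
G — root
B — major 3rd
D — perfect 5th
F — minor 7th
A — major 9th
C# — augmented 11th

G  B  D  F  A  C#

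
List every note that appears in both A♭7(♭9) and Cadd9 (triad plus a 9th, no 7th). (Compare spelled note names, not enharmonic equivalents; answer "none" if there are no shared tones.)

A♭7(♭9) = Ab, C, Eb, Gb, Bbb.
Cadd9 = C, E, G, D.
Shared: C.

C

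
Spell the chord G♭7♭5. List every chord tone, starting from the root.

Gb Bb Dbb Fb

G♭7♭5 is a dominant seventh flat five built on Gb.
Root: Gb
Major 3rd (3rd): Bb
Diminished 5th (5th): Dbb
Minor 7th (7th): Fb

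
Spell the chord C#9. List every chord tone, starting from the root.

C#, E#, G#, B, D#

C#9 is a dominant ninth built on C#.
Root: C#
Major 3rd (3rd): E#
Perfect 5th (5th): G#
Minor 7th (7th): B
Major 9th (9th): D#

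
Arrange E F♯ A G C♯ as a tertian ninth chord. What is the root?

F♯

Stacking in thirds gives F♯ – A – C♯ – E – G, so F♯ is the root — F♯ minor seventh flat nine.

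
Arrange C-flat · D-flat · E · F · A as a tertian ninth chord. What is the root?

D-flat

Stacking in thirds gives D-flat – F – A – C-flat – E, so D-flat is the root — D-flat dominant seventh sharp nine sharp five.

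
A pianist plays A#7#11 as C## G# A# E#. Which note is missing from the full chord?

D##

A#7#11 = A#, C##, E#, G#, D##. The voicing lacks the 11th (augmented 11th), D##.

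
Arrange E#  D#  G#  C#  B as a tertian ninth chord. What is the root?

Arranged so that each adjacent pair is a third by letter name: C# – E# – G# – B – D#.
The bottom of that stack, C#, is the root (this is C# dominant ninth).

C#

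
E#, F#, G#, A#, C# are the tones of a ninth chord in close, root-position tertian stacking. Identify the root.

Stacking in thirds gives F# – A# – C# – E# – G#, so F# is the root — F# major ninth.

F#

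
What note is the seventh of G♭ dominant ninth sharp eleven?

F-flat

Root of G♭ dominant ninth sharp eleven = G-flat. The 7th is a minor 7th: G-flat up a minor 7th → F-flat.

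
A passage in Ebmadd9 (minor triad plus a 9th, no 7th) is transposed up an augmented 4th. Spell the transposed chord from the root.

Eb up an augmented 4th → A. New chord: A minor added-ninth.
A — root
C — minor 3rd
E — perfect 5th
B — major 9th

A, C, E, B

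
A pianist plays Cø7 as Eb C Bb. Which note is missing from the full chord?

Gb

Cø7 = C, Eb, Gb, Bb. The voicing lacks the 5th (diminished 5th), Gb.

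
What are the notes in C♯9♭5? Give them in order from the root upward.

C#, E#, G, B, D#

C♯9♭5 is a dominant ninth flat five built on C#.
- root: C#
- major 3rd: E#
- diminished 5th: G
- minor 7th: B
- major 9th: D#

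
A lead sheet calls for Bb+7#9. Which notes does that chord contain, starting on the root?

Bb – D – F# – Ab – C#

Root Bb, quality dominant seventh sharp nine sharp five:
- root: Bb
- major 3rd: D
- augmented 5th: F#
- minor 7th: Ab
- augmented 9th: C#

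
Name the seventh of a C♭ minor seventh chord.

Bbb

Root of C♭ minor seventh = Cb. The 7th is a minor 7th: Cb up a minor 7th → Bbb.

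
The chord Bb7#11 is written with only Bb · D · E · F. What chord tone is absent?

Ab

The full Bb7#11 chord is Bb, D, F, Ab, E.
Comparing with the voicing, the minor 7th (7th) — Ab — is absent.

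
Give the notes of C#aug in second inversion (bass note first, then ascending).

G##, C#, E#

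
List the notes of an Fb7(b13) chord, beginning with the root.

Fb  Ab  Cb  Ebb  Dbb

Root Fb, quality dominant seventh flat thirteen:
Fb — root
Ab — major 3rd
Cb — perfect 5th
Ebb — minor 7th
Dbb — minor 13th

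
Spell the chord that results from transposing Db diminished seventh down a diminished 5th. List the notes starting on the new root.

G  B-flat  D-flat  F-flat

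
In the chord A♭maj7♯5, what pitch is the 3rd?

Root of A♭maj7♯5 = Ab. The 3rd is a major 3rd: Ab up a major 3rd → C.

C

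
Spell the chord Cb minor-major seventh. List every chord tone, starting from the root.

C-flat, E-double-flat, G-flat, B-flat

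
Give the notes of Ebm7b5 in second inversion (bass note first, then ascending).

Bbb – Db – Eb – Gb

Ebm7b5 = Eb–Gb–Bbb–Db; second inversion → fifth (Bbb) lowest.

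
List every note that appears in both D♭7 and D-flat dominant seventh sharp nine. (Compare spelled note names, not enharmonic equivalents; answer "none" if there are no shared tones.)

D♭7: Db F Ab Cb
D-flat dominant seventh sharp nine: Db F Ab Cb E
Common to both → Db, F, Ab, Cb.

Db, F, Ab, Cb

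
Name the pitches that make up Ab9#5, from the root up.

A♭  C  E  G♭  B♭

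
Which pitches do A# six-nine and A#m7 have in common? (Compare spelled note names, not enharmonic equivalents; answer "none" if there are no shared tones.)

A# six-nine: A# C## E# F## B#
A#m7: A# C# E# G#
Common to both → A#, E#.

A# – E#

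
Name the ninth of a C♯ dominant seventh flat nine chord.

C♯ dominant seventh flat nine is built on C-sharp; its 9th is a minor 9th above the root.
A second above C uses the letter D, and the minor 9th above C-sharp is D.

D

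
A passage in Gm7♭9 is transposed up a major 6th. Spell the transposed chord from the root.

E – G – B – D – F

Transposed root: G → E (major 6th up). So we spell E minor seventh flat nine:
E — root
G — minor 3rd
B — perfect 5th
D — minor 7th
F — minor 9th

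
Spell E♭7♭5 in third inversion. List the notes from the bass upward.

Db Eb G Bbb

E♭7♭5 = Eb–G–Bbb–Db; third inversion → seventh (Db) lowest.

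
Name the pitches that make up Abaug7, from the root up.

Abaug7 is an augmented seventh built on Ab.
Ab — root
C — major 3rd
E — augmented 5th
Gb — minor 7th

Ab  C  E  Gb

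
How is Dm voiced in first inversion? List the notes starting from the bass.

Dm = D–F–A; first inversion → third (F) lowest.

F, A, D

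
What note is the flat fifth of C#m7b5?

C#m7b5 is built on C#; its 5th is a diminished 5th above the root.
A fifth above C uses the letter G, and the diminished 5th above C# is G.

G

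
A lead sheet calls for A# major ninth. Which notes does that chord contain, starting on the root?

A-sharp  C-double-sharp  E-sharp  G-double-sharp  B-sharp

A# major ninth: major ninth on A-sharp.
- root: A-sharp
- major 3rd: C-double-sharp
- perfect 5th: E-sharp
- major 7th: G-double-sharp
- major 9th: B-sharp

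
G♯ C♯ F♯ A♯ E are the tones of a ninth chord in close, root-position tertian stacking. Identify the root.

F♯

Stacking in thirds gives F♯ – A♯ – C♯ – E – G♯, so F♯ is the root — F♯ dominant ninth.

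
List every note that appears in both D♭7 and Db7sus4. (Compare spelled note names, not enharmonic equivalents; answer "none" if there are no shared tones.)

D♭7 = Db, F, Ab, Cb.
Db7sus4 = Db, Gb, Ab, Cb.
Shared: Db, Ab, Cb.

Db  Ab  Cb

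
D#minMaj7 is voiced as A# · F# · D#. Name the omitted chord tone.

The full D#minMaj7 chord is D#, F#, A#, C##.
Comparing with the voicing, the major 7th (7th) — C## — is absent.

C##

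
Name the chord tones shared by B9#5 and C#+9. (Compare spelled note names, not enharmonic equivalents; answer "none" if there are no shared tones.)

B9#5: B D# F## A C#
C#+9: C# E# G## B D#
Common to both → B, D#, C#.

B – D# – C#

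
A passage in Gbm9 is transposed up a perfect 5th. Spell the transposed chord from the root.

Transposed root: Gb → Db (perfect 5th up). So we spell Db minor ninth:
- root: Db
- minor 3rd: Fb
- perfect 5th: Ab
- minor 7th: Cb
- major 9th: Eb

Db, Fb, Ab, Cb, Eb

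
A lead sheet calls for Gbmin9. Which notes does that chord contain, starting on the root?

G♭, B𝄫, D♭, F♭, A♭

Gbmin9: minor ninth on G♭.
- root: G♭
- minor 3rd: B𝄫
- perfect 5th: D♭
- minor 7th: F♭
- major 9th: A♭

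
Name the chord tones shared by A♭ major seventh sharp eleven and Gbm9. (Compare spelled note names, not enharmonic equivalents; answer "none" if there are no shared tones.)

A♭ major seventh sharp eleven = A♭, C, E♭, G, D.
Gbm9 = G♭, B𝄫, D♭, F♭, A♭.
Shared: A♭.

A♭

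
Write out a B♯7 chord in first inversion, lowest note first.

D##, F##, A#, B#

In root position, B♯7 is B#–D##–F##–A#.
First inversion puts the third (D##) in the bass.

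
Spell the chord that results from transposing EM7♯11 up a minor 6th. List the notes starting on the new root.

C  E  G  B  F#

A minor 6th up from E is C, so the new chord is C major seventh sharp eleven.
C — root
E — major 3rd
G — perfect 5th
B — major 7th
F# — augmented 11th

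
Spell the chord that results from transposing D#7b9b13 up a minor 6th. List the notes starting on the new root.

A minor 6th up from D# is B, so the new chord is B dominant seventh flat nine flat thirteen.
root → B
3rd (major 3rd) → D#
5th (perfect 5th) → F#
7th (minor 7th) → A
9th (minor 9th) → C
13th (minor 13th) → G

B D# F# A C G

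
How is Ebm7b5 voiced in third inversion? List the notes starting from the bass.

In root position, Ebm7b5 is Eb–Gb–Bbb–Db.
Third inversion puts the seventh (Db) in the bass.

Db Eb Gb Bbb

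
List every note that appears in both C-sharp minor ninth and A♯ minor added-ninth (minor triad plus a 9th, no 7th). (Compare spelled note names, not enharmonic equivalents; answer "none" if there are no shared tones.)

C-sharp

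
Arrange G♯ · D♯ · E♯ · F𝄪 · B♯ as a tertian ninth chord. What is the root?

E♯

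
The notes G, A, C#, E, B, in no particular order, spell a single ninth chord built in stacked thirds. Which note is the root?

A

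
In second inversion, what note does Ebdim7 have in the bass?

Ebdim7 in root position is Eb–Gb–Bbb–Dbb.
Second inversion places the fifth in the bass, which is Bbb.

Bbb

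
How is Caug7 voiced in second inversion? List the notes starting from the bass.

G#, Bb, C, E

In root position, Caug7 is C–E–G#–Bb.
Second inversion puts the fifth (G#) in the bass.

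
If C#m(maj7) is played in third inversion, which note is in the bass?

B♯

C#m(maj7) in root position is C♯–E–G♯–B♯.
Third inversion places the seventh in the bass, which is B♯.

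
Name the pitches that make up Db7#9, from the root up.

Db, F, Ab, Cb, E

Db7#9 is a dominant seventh sharp nine built on Db.
Root: Db
Major 3rd (3rd): F
Perfect 5th (5th): Ab
Minor 7th (7th): Cb
Augmented 9th (9th): E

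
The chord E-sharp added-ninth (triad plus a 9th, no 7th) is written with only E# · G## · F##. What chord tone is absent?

The full E-sharp added-ninth chord is E#, G##, B#, F##.
Comparing with the voicing, the perfect 5th (5th) — B# — is absent.

B#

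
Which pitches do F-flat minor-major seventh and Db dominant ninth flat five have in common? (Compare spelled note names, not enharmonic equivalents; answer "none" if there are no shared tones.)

Abb, Cb, Eb

F-flat minor-major seventh = Fb, Abb, Cb, Eb.
Db dominant ninth flat five = Db, F, Abb, Cb, Eb.
Shared: Abb, Cb, Eb.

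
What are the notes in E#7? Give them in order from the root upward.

E♯, G𝄪, B♯, D♯

E#7 is a dominant seventh built on E♯.
Root: E♯
Major 3rd (3rd): G𝄪
Perfect 5th (5th): B♯
Minor 7th (7th): D♯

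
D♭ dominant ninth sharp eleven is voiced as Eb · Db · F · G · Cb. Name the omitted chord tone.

D♭ dominant ninth sharp eleven = Db, F, Ab, Cb, Eb, G. The voicing lacks the 5th (perfect 5th), Ab.

Ab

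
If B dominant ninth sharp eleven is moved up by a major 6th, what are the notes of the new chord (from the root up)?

B up a major 6th → G#. New chord: G# dominant ninth sharp eleven.
- root: G#
- major 3rd: B#
- perfect 5th: D#
- minor 7th: F#
- major 9th: A#
- augmented 11th: C##

G# B# D# F# A# C##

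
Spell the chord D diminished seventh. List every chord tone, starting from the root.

D, F, Ab, Cb

Root D, quality diminished seventh:
- root: D
- minor 3rd: F
- diminished 5th: Ab
- diminished 7th: Cb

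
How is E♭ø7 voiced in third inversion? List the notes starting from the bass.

D♭ – E♭ – G♭ – B𝄫

E♭ø7 = E♭–G♭–B𝄫–D♭; third inversion → seventh (D♭) lowest.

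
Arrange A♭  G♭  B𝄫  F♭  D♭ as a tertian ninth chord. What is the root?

G♭

Stacking in thirds gives G♭ – B𝄫 – D♭ – F♭ – A♭, so G♭ is the root — G♭ minor ninth.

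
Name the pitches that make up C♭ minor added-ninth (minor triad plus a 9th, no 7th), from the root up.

C♭, E𝄫, G♭, D♭

Root C♭, quality minor added-ninth:
C♭ — root
E𝄫 — minor 3rd
G♭ — perfect 5th
D♭ — major 9th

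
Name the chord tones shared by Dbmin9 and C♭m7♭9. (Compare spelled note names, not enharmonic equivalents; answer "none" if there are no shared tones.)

Cb

Dbmin9: Db Fb Ab Cb Eb
C♭m7♭9: Cb Ebb Gb Bbb Dbb
Common to both → Cb.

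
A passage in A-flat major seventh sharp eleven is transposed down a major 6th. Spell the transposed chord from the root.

C-flat  E-flat  G-flat  B-flat  F

A-flat down a major 6th → C-flat. New chord: C-flat major seventh sharp eleven.
Root: C-flat
Major 3rd (3rd): E-flat
Perfect 5th (5th): G-flat
Major 7th (7th): B-flat
Augmented 11th (11th): F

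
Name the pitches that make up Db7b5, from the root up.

Db  F  Abb  Cb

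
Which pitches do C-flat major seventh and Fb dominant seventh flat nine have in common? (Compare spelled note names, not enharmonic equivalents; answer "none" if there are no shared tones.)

C-flat major seventh = C♭, E♭, G♭, B♭.
Fb dominant seventh flat nine = F♭, A♭, C♭, E𝄫, G𝄫.
Shared: C♭.

C♭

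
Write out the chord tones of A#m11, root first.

Root A♯, quality minor eleventh:
root → A♯
3rd (minor 3rd) → C♯
5th (perfect 5th) → E♯
7th (minor 7th) → G♯
9th (major 9th) → B♯
11th (perfect 11th) → D♯

A♯, C♯, E♯, G♯, B♯, D♯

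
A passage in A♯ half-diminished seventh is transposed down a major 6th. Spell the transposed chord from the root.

C-sharp – E – G – B

Transposed root: A-sharp → C-sharp (major 6th down). So we spell C-sharp half-diminished seventh:
C-sharp — root
E — minor 3rd
G — diminished 5th
B — minor 7th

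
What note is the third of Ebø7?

Ebø7 is built on Eb; its 3rd is a minor 3rd above the root.
A third above E uses the letter G, and the minor 3rd above Eb is Gb.

Gb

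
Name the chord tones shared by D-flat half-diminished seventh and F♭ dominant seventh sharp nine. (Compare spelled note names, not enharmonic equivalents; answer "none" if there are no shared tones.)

Fb Cb

D-flat half-diminished seventh = Db, Fb, Abb, Cb.
F♭ dominant seventh sharp nine = Fb, Ab, Cb, Ebb, G.
Shared: Fb, Cb.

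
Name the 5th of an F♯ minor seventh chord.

C-sharp

Root of F♯ minor seventh = F-sharp. The 5th is a perfect 5th: F-sharp up a perfect 5th → C-sharp.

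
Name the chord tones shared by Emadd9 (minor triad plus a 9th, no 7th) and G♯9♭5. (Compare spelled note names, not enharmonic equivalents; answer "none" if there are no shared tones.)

Emadd9 = E, G, B, F#.
G♯9♭5 = G#, B#, D, F#, A#.
Shared: F#.

F#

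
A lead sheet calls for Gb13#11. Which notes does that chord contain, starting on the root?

Gb13#11: dominant thirteenth sharp eleven on Gb.
Root: Gb
Major 3rd (3rd): Bb
Perfect 5th (5th): Db
Minor 7th (7th): Fb
Major 9th (9th): Ab
Augmented 11th (11th): C
Major 13th (13th): Eb

Gb  Bb  Db  Fb  Ab  C  Eb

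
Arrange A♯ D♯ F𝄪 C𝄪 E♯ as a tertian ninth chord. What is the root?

Arranged so that each adjacent pair is a third by letter name: D♯ – F𝄪 – A♯ – C𝄪 – E♯.
The bottom of that stack, D♯, is the root (this is D♯ major ninth).

D♯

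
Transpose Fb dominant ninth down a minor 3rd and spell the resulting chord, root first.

D-flat  F  A-flat  C-flat  E-flat

A minor 3rd down from F-flat is D-flat, so the new chord is D-flat dominant ninth.
D-flat — root
F — major 3rd
A-flat — perfect 5th
C-flat — minor 7th
E-flat — major 9th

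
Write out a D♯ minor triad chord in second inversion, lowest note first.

A-sharp  D-sharp  F-sharp

D♯ minor triad = D-sharp–F-sharp–A-sharp; second inversion → fifth (A-sharp) lowest.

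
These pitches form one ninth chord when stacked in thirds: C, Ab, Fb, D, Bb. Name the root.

Bb

Stacking in thirds gives Bb – D – Fb – Ab – C, so Bb is the root — Bb dominant ninth flat five.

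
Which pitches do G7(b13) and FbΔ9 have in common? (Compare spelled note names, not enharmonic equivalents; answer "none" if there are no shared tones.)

G7(b13): G B D F E♭
FbΔ9: F♭ A♭ C♭ E♭ G♭
Common to both → E♭.

E♭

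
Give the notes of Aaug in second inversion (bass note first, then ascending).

Aaug = A–C#–E#; second inversion → fifth (E#) lowest.

E#  A  C#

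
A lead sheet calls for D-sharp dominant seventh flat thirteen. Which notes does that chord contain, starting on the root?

D-sharp F-double-sharp A-sharp C-sharp B

D-sharp dominant seventh flat thirteen: dominant seventh flat thirteen on D-sharp.
D-sharp — root
F-double-sharp — major 3rd
A-sharp — perfect 5th
C-sharp — minor 7th
B — minor 13th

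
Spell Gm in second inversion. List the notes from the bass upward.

D, G, Bb

In root position, Gm is G–Bb–D.
Second inversion puts the fifth (D) in the bass.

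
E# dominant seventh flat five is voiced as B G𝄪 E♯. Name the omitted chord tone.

D♯

E# dominant seventh flat five = E♯, G𝄪, B, D♯. The voicing lacks the 7th (minor 7th), D♯.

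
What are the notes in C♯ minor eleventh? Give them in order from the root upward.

C-sharp E G-sharp B D-sharp F-sharp

Root C-sharp, quality minor eleventh:
- root: C-sharp
- minor 3rd: E
- perfect 5th: G-sharp
- minor 7th: B
- major 9th: D-sharp
- perfect 11th: F-sharp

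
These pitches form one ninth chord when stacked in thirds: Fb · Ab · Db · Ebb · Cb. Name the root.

Stacking in thirds gives Db – Fb – Ab – Cb – Ebb, so Db is the root — Db minor seventh flat nine.

Db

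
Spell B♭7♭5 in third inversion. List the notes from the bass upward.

B♭7♭5 = Bb–D–Fb–Ab; third inversion → seventh (Ab) lowest.

Ab  Bb  D  Fb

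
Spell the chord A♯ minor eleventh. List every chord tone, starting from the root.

A♯ minor eleventh is a minor eleventh built on A#.
- root: A#
- minor 3rd: C#
- perfect 5th: E#
- minor 7th: G#
- major 9th: B#
- perfect 11th: D#

A#  C#  E#  G#  B#  D#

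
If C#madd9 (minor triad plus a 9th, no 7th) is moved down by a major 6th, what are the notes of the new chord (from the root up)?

A major 6th down from C# is E, so the new chord is E minor added-ninth.
root → E
3rd (minor 3rd) → G
5th (perfect 5th) → B
9th (major 9th) → F#

E G B F#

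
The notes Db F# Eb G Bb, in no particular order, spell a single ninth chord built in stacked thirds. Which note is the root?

Arranged so that each adjacent pair is a third by letter name: Eb – G – Bb – Db – F#.
The bottom of that stack, Eb, is the root (this is Eb dominant seventh sharp nine).

Eb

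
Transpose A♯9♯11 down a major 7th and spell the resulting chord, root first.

B D# F# A C# E#

A major 7th down from A# is B, so the new chord is B dominant ninth sharp eleven.
- root: B
- major 3rd: D#
- perfect 5th: F#
- minor 7th: A
- major 9th: C#
- augmented 11th: E#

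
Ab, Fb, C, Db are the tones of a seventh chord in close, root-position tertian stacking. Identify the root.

Stacking in thirds gives Db – Fb – Ab – C, so Db is the root — Db minor-major seventh.

Db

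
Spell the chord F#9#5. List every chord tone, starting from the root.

F# – A# – C## – E – G#

F#9#5 is a dominant ninth sharp five built on F#.
root → F#
3rd (major 3rd) → A#
5th (augmented 5th) → C##
7th (minor 7th) → E
9th (major 9th) → G#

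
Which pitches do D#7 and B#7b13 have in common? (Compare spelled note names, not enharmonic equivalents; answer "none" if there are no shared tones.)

D#7 = D♯, F𝄪, A♯, C♯.
B#7b13 = B♯, D𝄪, F𝄪, A♯, G♯.
Shared: F𝄪, A♯.

F𝄪 A♯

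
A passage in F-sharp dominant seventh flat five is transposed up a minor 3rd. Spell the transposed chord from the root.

F-sharp up a minor 3rd → A. New chord: A dominant seventh flat five.
root → A
3rd (major 3rd) → C-sharp
5th (diminished 5th) → E-flat
7th (minor 7th) → G

A – C-sharp – E-flat – G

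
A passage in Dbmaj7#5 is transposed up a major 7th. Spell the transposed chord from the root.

C E G# B

Transposed root: Db → C (major 7th up). So we spell C augmented major seventh:
root → C
3rd (major 3rd) → E
5th (augmented 5th) → G#
7th (major 7th) → B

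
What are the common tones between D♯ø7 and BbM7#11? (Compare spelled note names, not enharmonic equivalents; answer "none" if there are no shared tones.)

A

D♯ø7: D♯ F♯ A C♯
BbM7#11: B♭ D F A E
Common to both → A.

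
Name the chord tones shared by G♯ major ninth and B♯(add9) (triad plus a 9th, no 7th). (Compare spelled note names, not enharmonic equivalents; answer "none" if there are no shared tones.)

G♯ major ninth: G# B# D# F## A#
B♯(add9): B# D## F## C##
Common to both → B#, F##.

B#, F##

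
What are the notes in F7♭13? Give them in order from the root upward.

Root F, quality dominant seventh flat thirteen:
- root: F
- major 3rd: A
- perfect 5th: C
- minor 7th: Eb
- minor 13th: Db

F A C Eb Db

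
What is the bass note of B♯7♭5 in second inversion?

F#

B♯7♭5 = B#–D##–F#–A#. Second inversion → fifth in the bass = F#.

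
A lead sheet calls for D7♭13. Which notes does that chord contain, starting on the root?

D7♭13: dominant seventh flat thirteen on D.
root → D
3rd (major 3rd) → F♯
5th (perfect 5th) → A
7th (minor 7th) → C
13th (minor 13th) → B♭

D, F♯, A, C, B♭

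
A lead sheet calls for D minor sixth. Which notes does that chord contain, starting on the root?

D minor sixth: minor sixth on D.
Root: D
Minor 3rd (3rd): F
Perfect 5th (5th): A
Major 6th (6th): B

D  F  A  B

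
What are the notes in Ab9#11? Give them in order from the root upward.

Ab – C – Eb – Gb – Bb – D

Root Ab, quality dominant ninth sharp eleven:
- root: Ab
- major 3rd: C
- perfect 5th: Eb
- minor 7th: Gb
- major 9th: Bb
- augmented 11th: D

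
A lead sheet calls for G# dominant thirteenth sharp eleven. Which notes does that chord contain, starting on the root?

G♯, B♯, D♯, F♯, A♯, C𝄪, E♯

G# dominant thirteenth sharp eleven is a dominant thirteenth sharp eleven built on G♯.
G♯ — root
B♯ — major 3rd
D♯ — perfect 5th
F♯ — minor 7th
A♯ — major 9th
C𝄪 — augmented 11th
E♯ — major 13th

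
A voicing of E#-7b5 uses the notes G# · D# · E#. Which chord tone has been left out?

E#-7b5 = E#, G#, B, D#. The voicing lacks the 5th (diminished 5th), B.

B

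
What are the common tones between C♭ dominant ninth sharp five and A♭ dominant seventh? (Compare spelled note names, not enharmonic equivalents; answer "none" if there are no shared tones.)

C♭ dominant ninth sharp five: C-flat E-flat G B-double-flat D-flat
A♭ dominant seventh: A-flat C E-flat G-flat
Common to both → E-flat.

E-flat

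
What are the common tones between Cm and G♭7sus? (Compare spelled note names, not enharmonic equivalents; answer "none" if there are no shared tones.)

Cm: C Eb G
G♭7sus: Gb Cb Db Fb
Common to both → none.

none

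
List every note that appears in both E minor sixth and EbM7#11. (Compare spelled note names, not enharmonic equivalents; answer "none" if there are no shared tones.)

E minor sixth = E, G, B, C#.
EbM7#11 = Eb, G, Bb, D, A.
Shared: G.

G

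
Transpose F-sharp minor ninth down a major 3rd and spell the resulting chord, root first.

A major 3rd down from F# is D, so the new chord is D minor ninth.
root → D
3rd (minor 3rd) → F
5th (perfect 5th) → A
7th (minor 7th) → C
9th (major 9th) → E

D F A C E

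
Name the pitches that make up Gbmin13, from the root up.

Gb, Bbb, Db, Fb, Ab, Cb, Eb

Root Gb, quality minor thirteenth:
Root: Gb
Minor 3rd (3rd): Bbb
Perfect 5th (5th): Db
Minor 7th (7th): Fb
Major 9th (9th): Ab
Perfect 11th (11th): Cb
Major 13th (13th): Eb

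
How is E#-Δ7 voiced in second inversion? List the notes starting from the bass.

E#-Δ7 = E#–G#–B#–D##; second inversion → fifth (B#) lowest.

B#  D##  E#  G#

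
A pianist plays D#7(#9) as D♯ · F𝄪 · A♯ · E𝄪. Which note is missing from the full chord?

C♯

D#7(#9) = D♯, F𝄪, A♯, C♯, E𝄪. The voicing lacks the 7th (minor 7th), C♯.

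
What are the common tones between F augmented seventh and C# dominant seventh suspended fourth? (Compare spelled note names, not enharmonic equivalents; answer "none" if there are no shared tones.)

F augmented seventh: F A C# Eb
C# dominant seventh suspended fourth: C# F# G# B
Common to both → C#.

C#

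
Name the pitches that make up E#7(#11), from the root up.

E#7(#11): dominant seventh sharp eleven on E#.
- root: E#
- major 3rd: G##
- perfect 5th: B#
- minor 7th: D#
- augmented 11th: A##

E# G## B# D# A##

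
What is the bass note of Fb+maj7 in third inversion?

Fb+maj7 = Fb–Ab–C–Eb. Third inversion → seventh in the bass = Eb.

Eb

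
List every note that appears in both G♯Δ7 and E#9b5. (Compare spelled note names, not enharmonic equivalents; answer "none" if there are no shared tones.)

D#, F##

G♯Δ7 = G#, B#, D#, F##.
E#9b5 = E#, G##, B, D#, F##.
Shared: D#, F##.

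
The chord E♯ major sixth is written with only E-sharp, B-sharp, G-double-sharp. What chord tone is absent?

C-double-sharp

E♯ major sixth = E-sharp, G-double-sharp, B-sharp, C-double-sharp. The voicing lacks the 6th (major 6th), C-double-sharp.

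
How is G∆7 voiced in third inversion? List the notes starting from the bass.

In root position, G∆7 is G–B–D–F#.
Third inversion puts the seventh (F#) in the bass.

F#  G  B  D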